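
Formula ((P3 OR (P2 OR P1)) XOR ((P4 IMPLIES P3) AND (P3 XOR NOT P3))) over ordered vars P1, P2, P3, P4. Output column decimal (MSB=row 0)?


Formula: ((P3 OR (P2 OR P1)) XOR ((P4 IMPLIES P3) AND (P3 XOR NOT P3))) over P1, P2, P3, P4 (16 rows)
Evaluate each row (bits = P1,P2,P3,P4, MSB first):
  row 0 [0000]: ((0 OR (0 OR 0)) XOR ((0 IMPLIES 0) AND (0 XOR NOT 0))) -> 1
  row 1 [0001]: ((0 OR (0 OR 0)) XOR ((1 IMPLIES 0) AND (0 XOR NOT 0))) -> 0
  row 2 [0010]: ((1 OR (0 OR 0)) XOR ((0 IMPLIES 1) AND (1 XOR NOT 1))) -> 0
  row 3 [0011]: ((1 OR (0 OR 0)) XOR ((1 IMPLIES 1) AND (1 XOR NOT 1))) -> 0
  row 4 [0100]: ((0 OR (1 OR 0)) XOR ((0 IMPLIES 0) AND (0 XOR NOT 0))) -> 0
  row 5 [0101]: ((0 OR (1 OR 0)) XOR ((1 IMPLIES 0) AND (0 XOR NOT 0))) -> 1
  row 6 [0110]: ((1 OR (1 OR 0)) XOR ((0 IMPLIES 1) AND (1 XOR NOT 1))) -> 0
  row 7 [0111]: ((1 OR (1 OR 0)) XOR ((1 IMPLIES 1) AND (1 XOR NOT 1))) -> 0
  row 8 [1000]: ((0 OR (0 OR 1)) XOR ((0 IMPLIES 0) AND (0 XOR NOT 0))) -> 0
  row 9 [1001]: ((0 OR (0 OR 1)) XOR ((1 IMPLIES 0) AND (0 XOR NOT 0))) -> 1
  row 10 [1010]: ((1 OR (0 OR 1)) XOR ((0 IMPLIES 1) AND (1 XOR NOT 1))) -> 0
  row 11 [1011]: ((1 OR (0 OR 1)) XOR ((1 IMPLIES 1) AND (1 XOR NOT 1))) -> 0
  row 12 [1100]: ((0 OR (1 OR 1)) XOR ((0 IMPLIES 0) AND (0 XOR NOT 0))) -> 0
  row 13 [1101]: ((0 OR (1 OR 1)) XOR ((1 IMPLIES 0) AND (0 XOR NOT 0))) -> 1
  row 14 [1110]: ((1 OR (1 OR 1)) XOR ((0 IMPLIES 1) AND (1 XOR NOT 1))) -> 0
  row 15 [1111]: ((1 OR (1 OR 1)) XOR ((1 IMPLIES 1) AND (1 XOR NOT 1))) -> 0
Full result column, 4 rows per line (P1,P2 fixed per line; P3,P4 runs 00..11 left to right):
  rows 0-3 [P1,P2=00]: 1000  = hex 8
  rows 4-7 [P1,P2=01]: 0100  = hex 4
  rows 8-11 [P1,P2=10]: 0100  = hex 4
  rows 12-15 [P1,P2=11]: 0100  = hex 4
Output column (row 0 .. row 15) = 1000010001000100
Output column grouped in 4s = 1000 0100 0100 0100 = 0x8444
Convert to decimal digit by digit (value = value*16 + digit):
  8 -> 8
  8*16 + 4 = 132
  132*16 + 4 = 2116
  2116*16 + 4 = 33860
Decimal = 33860

33860


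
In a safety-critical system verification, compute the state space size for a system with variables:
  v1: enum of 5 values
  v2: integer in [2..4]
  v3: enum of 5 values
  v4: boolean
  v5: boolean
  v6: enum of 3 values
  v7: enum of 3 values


State space = product of domain sizes of all variables.
Domain sizes:
  v1 (enum of 5 values): 5
  v2 (integer in [2..4]): 3
  v3 (enum of 5 values): 5
  v4 (boolean): 2
  v5 (boolean): 2
  v6 (enum of 3 values): 3
  v7 (enum of 3 values): 3
Product = 5 * 3 * 5 * 2 * 2 * 3 * 3 = 2700

2700


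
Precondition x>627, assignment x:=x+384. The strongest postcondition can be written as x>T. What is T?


Formula: sp(P, x:=E) = exists old_x. (x = E[old_x/x]) AND P[old_x/x] (old_x is the value of x before the assignment; eliminate old_x by solving x = E[old_x/x] for old_x)
Step 1: Precondition P: x>627, i.e. old_x > 627
Step 2: Assignment gives x = old_x + 384, so old_x = x - 384
Step 3: Substitute into P: x - 384 > 627
Step 4: Simplify: x > 627+384 = 1011

1011


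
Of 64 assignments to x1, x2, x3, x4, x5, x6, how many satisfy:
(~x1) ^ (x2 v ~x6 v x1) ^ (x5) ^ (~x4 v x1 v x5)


CNF with 4 clauses over 6 vars (64 assignments).
An assignment satisfies CNF iff every clause has >=1 true literal.
Check each row (bits = x1,x2,x3,x4,x5,x6; clause T/F shown):
  row 0 [000000]: clauses=TTFT -> 0
  row 1 [000001]: clauses=TFFT -> 0
  row 2 [000010]: clauses=TTTT -> 1
  row 3 [000011]: clauses=TFTT -> 0
  row 4 [000100]: clauses=TTFF -> 0
  (every remaining row is evaluated the same way; all 64 results are listed next)
Full result column, 8 rows per line (x1,x2,x3 fixed per line; x4,x5,x6 runs 000..111 left to right):
  rows 0-7 [x1,x2,x3=000]: 00100010  (ones: 2)
  rows 8-15 [x1,x2,x3=001]: 00100010  (ones: 2)
  rows 16-23 [x1,x2,x3=010]: 00110011  (ones: 4)
  rows 24-31 [x1,x2,x3=011]: 00110011  (ones: 4)
  rows 32-39 [x1,x2,x3=100]: 00000000  (ones: 0)
  rows 40-47 [x1,x2,x3=101]: 00000000  (ones: 0)
  rows 48-55 [x1,x2,x3=110]: 00000000  (ones: 0)
  rows 56-63 [x1,x2,x3=111]: 00000000  (ones: 0)
Satisfying assignments = 2+2+4+4+0+0+0+0 = 12

12


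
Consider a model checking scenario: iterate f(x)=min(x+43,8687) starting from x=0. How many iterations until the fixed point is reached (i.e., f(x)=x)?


Step 1: x=0, cap=8687, increment=43
Step 2: x grows by 43 each step until capped at 8687; fixed point is x=8687
Step 3: iterations = ceil(8687/43) = 203

203


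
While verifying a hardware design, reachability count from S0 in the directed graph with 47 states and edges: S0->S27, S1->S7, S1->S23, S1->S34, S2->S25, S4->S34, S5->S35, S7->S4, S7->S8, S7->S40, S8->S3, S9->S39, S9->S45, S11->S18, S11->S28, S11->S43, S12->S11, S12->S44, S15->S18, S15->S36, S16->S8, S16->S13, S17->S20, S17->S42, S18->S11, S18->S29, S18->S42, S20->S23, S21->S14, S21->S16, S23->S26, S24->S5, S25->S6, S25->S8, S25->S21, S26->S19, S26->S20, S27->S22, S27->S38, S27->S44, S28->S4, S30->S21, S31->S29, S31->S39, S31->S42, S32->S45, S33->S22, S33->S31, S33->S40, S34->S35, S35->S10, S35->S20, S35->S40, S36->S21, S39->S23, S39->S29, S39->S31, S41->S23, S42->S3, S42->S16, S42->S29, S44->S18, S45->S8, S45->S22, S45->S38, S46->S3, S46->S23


BFS from S0:
  layer 0: {S0}
  layer 1: {S27}
  layer 2: {S22, S38, S44}
  layer 3: {S18}
  layer 4: {S11, S29, S42}
  layer 5: {S3, S16, S28, S43}
  layer 6: {S4, S8, S13}
  layer 7: {S34}
  layer 8: {S35}
  layer 9: {S10, S20, S40}
  layer 10: {S23}
  layer 11: {S26}
  layer 12: {S19}
Reachable set: {S0, S3, S4, S8, S10, S11, S13, S16, S18, S19, S20, S22, S23, S26, S27, S28, S29, S34, S35, S38, S40, S42, S43, S44}
Count = 24

24


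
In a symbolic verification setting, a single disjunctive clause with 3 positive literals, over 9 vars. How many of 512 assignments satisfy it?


Step 1: Total=2^9=512
Step 2: Unsat when all 3 false: 2^6=64
Step 3: Sat=512-64=448

448


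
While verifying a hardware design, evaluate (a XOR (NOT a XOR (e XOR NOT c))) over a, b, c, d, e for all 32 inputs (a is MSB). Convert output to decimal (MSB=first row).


Formula: (a XOR (NOT a XOR (e XOR NOT c))) over a, b, c, d, e (32 rows)
Evaluate each row (bits = a,b,c,d,e, MSB first):
  row 0 [00000]: (0 XOR (NOT 0 XOR (0 XOR NOT 0))) -> 0
  row 1 [00001]: (0 XOR (NOT 0 XOR (1 XOR NOT 0))) -> 1
  row 2 [00010]: (0 XOR (NOT 0 XOR (0 XOR NOT 0))) -> 0
  row 3 [00011]: (0 XOR (NOT 0 XOR (1 XOR NOT 0))) -> 1
  row 4 [00100]: (0 XOR (NOT 0 XOR (0 XOR NOT 1))) -> 1
  row 5 [00101]: (0 XOR (NOT 0 XOR (1 XOR NOT 1))) -> 0
  row 6 [00110]: (0 XOR (NOT 0 XOR (0 XOR NOT 1))) -> 1
  row 7 [00111]: (0 XOR (NOT 0 XOR (1 XOR NOT 1))) -> 0
  row 8 [01000]: (0 XOR (NOT 0 XOR (0 XOR NOT 0))) -> 0
  row 9 [01001]: (0 XOR (NOT 0 XOR (1 XOR NOT 0))) -> 1
  row 10 [01010]: (0 XOR (NOT 0 XOR (0 XOR NOT 0))) -> 0
  row 11 [01011]: (0 XOR (NOT 0 XOR (1 XOR NOT 0))) -> 1
  row 12 [01100]: (0 XOR (NOT 0 XOR (0 XOR NOT 1))) -> 1
  row 13 [01101]: (0 XOR (NOT 0 XOR (1 XOR NOT 1))) -> 0
  row 14 [01110]: (0 XOR (NOT 0 XOR (0 XOR NOT 1))) -> 1
  row 15 [01111]: (0 XOR (NOT 0 XOR (1 XOR NOT 1))) -> 0
  row 16 [10000]: (1 XOR (NOT 1 XOR (0 XOR NOT 0))) -> 0
  row 17 [10001]: (1 XOR (NOT 1 XOR (1 XOR NOT 0))) -> 1
  row 18 [10010]: (1 XOR (NOT 1 XOR (0 XOR NOT 0))) -> 0
  row 19 [10011]: (1 XOR (NOT 1 XOR (1 XOR NOT 0))) -> 1
  row 20 [10100]: (1 XOR (NOT 1 XOR (0 XOR NOT 1))) -> 1
  row 21 [10101]: (1 XOR (NOT 1 XOR (1 XOR NOT 1))) -> 0
  row 22 [10110]: (1 XOR (NOT 1 XOR (0 XOR NOT 1))) -> 1
  row 23 [10111]: (1 XOR (NOT 1 XOR (1 XOR NOT 1))) -> 0
  row 24 [11000]: (1 XOR (NOT 1 XOR (0 XOR NOT 0))) -> 0
  row 25 [11001]: (1 XOR (NOT 1 XOR (1 XOR NOT 0))) -> 1
  row 26 [11010]: (1 XOR (NOT 1 XOR (0 XOR NOT 0))) -> 0
  row 27 [11011]: (1 XOR (NOT 1 XOR (1 XOR NOT 0))) -> 1
  row 28 [11100]: (1 XOR (NOT 1 XOR (0 XOR NOT 1))) -> 1
  row 29 [11101]: (1 XOR (NOT 1 XOR (1 XOR NOT 1))) -> 0
  row 30 [11110]: (1 XOR (NOT 1 XOR (0 XOR NOT 1))) -> 1
  row 31 [11111]: (1 XOR (NOT 1 XOR (1 XOR NOT 1))) -> 0
Full result column, 4 rows per line (a,b,c fixed per line; d,e runs 00..11 left to right):
  rows 0-3 [a,b,c=000]: 0101  = hex 5
  rows 4-7 [a,b,c=001]: 1010  = hex A
  rows 8-11 [a,b,c=010]: 0101  = hex 5
  rows 12-15 [a,b,c=011]: 1010  = hex A
  rows 16-19 [a,b,c=100]: 0101  = hex 5
  rows 20-23 [a,b,c=101]: 1010  = hex A
  rows 24-27 [a,b,c=110]: 0101  = hex 5
  rows 28-31 [a,b,c=111]: 1010  = hex A
Output column (row 0 .. row 31) = 01011010010110100101101001011010
Output column grouped in 4s = 0101 1010 0101 1010 0101 1010 0101 1010 = 0x5A5A5A5A
Convert to decimal digit by digit (value = value*16 + digit):
  5 -> 5
  5*16 + 10 (A) = 90
  90*16 + 5 = 1445
  1445*16 + 10 (A) = 23130
  23130*16 + 5 = 370085
  370085*16 + 10 (A) = 5921370
  5921370*16 + 5 = 94741925
  94741925*16 + 10 (A) = 1515870810
Decimal = 1515870810

1515870810


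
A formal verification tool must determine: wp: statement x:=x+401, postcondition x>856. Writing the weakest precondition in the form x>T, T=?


Formula: wp(x:=E, P) = P[E/x] (substitute E for x in postcondition)
Step 1: Postcondition: x>856
Step 2: Substitute x+401 for x: x+401>856
Step 3: Solve for x: x > 856-401 = 455

455


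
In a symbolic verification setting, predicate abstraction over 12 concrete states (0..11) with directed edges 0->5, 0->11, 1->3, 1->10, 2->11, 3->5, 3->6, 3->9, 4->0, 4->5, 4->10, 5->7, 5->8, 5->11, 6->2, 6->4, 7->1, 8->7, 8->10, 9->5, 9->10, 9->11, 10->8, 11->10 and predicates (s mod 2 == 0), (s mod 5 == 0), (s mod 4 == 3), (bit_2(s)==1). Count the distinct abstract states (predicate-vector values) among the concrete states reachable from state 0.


BFS from 0:
Concrete reachable: {0, 1, 2, 3, 4, 5, 6, 7, 8, 9, 10, 11}
Abstract via predicates (s mod 2 == 0), (s mod 5 == 0), (s mod 4 == 3), (bit_2(s)==1):
  (0,0,0,0) <- {1, 9}
  (0,0,1,0) <- {3, 11}
  (0,0,1,1) <- {7}
  (0,1,0,1) <- {5}
  (1,0,0,0) <- {2, 8}
  (1,0,0,1) <- {4, 6}
  (1,1,0,0) <- {0, 10}
Distinct abstract states = 7

7


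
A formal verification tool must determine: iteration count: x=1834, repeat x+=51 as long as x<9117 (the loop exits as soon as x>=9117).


Step 1: x goes from 1834 toward 9117 by 51; the body runs while x<9117, so iterations = ceil((bound-start)/step)
Step 2: Distance=7283
Step 3: ceil(7283/51)=143

143


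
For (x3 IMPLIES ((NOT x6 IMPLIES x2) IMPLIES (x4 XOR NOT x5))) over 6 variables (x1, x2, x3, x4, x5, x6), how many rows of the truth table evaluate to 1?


Formula: (x3 IMPLIES ((NOT x6 IMPLIES x2) IMPLIES (x4 XOR NOT x5))) over 6 vars (64 rows)
Evaluate each row (x1, x2, x3, x4, x5, x6 as bits, MSB first):
  row 0 [000000]: (0 IMPLIES ((NOT 0 IMPLIES 0) IMPLIES (0 XOR NOT 0))) -> 1
  row 1 [000001]: (0 IMPLIES ((NOT 1 IMPLIES 0) IMPLIES (0 XOR NOT 0))) -> 1
  row 2 [000010]: (0 IMPLIES ((NOT 0 IMPLIES 0) IMPLIES (0 XOR NOT 1))) -> 1
  row 3 [000011]: (0 IMPLIES ((NOT 1 IMPLIES 0) IMPLIES (0 XOR NOT 1))) -> 1
  row 4 [000100]: (0 IMPLIES ((NOT 0 IMPLIES 0) IMPLIES (1 XOR NOT 0))) -> 1
  (every remaining row is evaluated the same way; all 64 results are listed next)
Full result column, 8 rows per line (x1,x2,x3 fixed per line; x4,x5,x6 runs 000..111 left to right):
  rows 0-7 [x1,x2,x3=000]: 11111111  (ones: 8)
  rows 8-15 [x1,x2,x3=001]: 11101011  (ones: 6)
  rows 16-23 [x1,x2,x3=010]: 11111111  (ones: 8)
  rows 24-31 [x1,x2,x3=011]: 11000011  (ones: 4)
  rows 32-39 [x1,x2,x3=100]: 11111111  (ones: 8)
  rows 40-47 [x1,x2,x3=101]: 11101011  (ones: 6)
  rows 48-55 [x1,x2,x3=110]: 11111111  (ones: 8)
  rows 56-63 [x1,x2,x3=111]: 11000011  (ones: 4)
Count of 1-rows = 8+6+8+4+8+6+8+4 = 52

52


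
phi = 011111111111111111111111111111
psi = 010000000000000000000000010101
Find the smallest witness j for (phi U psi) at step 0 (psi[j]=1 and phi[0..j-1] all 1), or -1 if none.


(phi U psi) at 0: need smallest j with psi[j]=1 and phi[i]=1 for all i in [0,j).
Scan from step 0:
  step 0: phi=0 -> phi-prefix broken from here
  step 1: psi=1 but phi already failed -> not a witness
  step 25: psi=1 but phi already failed -> not a witness
  step 27: psi=1 but phi already failed -> not a witness
  step 29: psi=1 but phi already failed -> not a witness
  end of trace: no witness -> -1
Witness step = -1

-1


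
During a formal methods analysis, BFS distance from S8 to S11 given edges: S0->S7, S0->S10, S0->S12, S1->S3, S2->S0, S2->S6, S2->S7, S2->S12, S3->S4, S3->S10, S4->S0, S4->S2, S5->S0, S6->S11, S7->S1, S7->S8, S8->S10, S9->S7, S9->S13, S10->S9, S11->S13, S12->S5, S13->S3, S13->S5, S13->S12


BFS layer-by-layer from S8:
  dist 0: {S8}
  dist 1: {S10}
  dist 2: {S9}
  dist 3: {S7, S13}
  dist 4: {S1, S3, S5, S12}
  dist 5: {S0, S4}
  dist 6: {S2}
  dist 7: {S6}
  dist 8: {S11}
  -> S11 reached at distance 8
Shortest path length = 8

8


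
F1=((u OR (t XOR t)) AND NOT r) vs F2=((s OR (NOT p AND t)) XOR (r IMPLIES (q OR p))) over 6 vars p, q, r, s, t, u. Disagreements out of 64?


F1 = ((u OR (t XOR t)) AND NOT r)
F2 = ((s OR (NOT p AND t)) XOR (r IMPLIES (q OR p)))
Evaluate both on each of 64 rows (bits = p,q,r,s,t,u):
  row 0 [000000]: F1=0 F2=1 (differ) -> 1
  row 1 [000001]: F1=1 F2=1 -> 0
  row 2 [000010]: F1=0 F2=0 -> 0
  row 3 [000011]: F1=1 F2=0 (differ) -> 1
  row 4 [000100]: F1=0 F2=0 -> 0
  (every remaining row is evaluated the same way; all 64 results are listed next)
Full result column, 8 rows per line (p,q,r fixed per line; s,t,u runs 000..111 left to right):
  rows 0-7 [p,q,r=000]: 10010101  (ones: 4)
  rows 8-15 [p,q,r=001]: 00111111  (ones: 6)
  rows 16-23 [p,q,r=010]: 10010101  (ones: 4)
  rows 24-31 [p,q,r=011]: 11000000  (ones: 2)
  rows 32-39 [p,q,r=100]: 10100101  (ones: 4)
  rows 40-47 [p,q,r=101]: 11110000  (ones: 4)
  rows 48-55 [p,q,r=110]: 10100101  (ones: 4)
  rows 56-63 [p,q,r=111]: 11110000  (ones: 4)
Disagreements = 4+6+4+2+4+4+4+4 = 32

32


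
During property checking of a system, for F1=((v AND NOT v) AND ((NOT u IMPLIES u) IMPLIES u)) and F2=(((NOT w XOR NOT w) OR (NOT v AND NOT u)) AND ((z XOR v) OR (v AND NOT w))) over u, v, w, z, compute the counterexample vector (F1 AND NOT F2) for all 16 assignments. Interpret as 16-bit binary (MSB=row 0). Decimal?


F1 = ((v AND NOT v) AND ((NOT u IMPLIES u) IMPLIES u))
F2 = (((NOT w XOR NOT w) OR (NOT v AND NOT u)) AND ((z XOR v) OR (v AND NOT w)))
Counterexample to F1=>F2 is where F1=1 and F2=0.
Evaluate each row (bits = u,v,w,z, MSB first):
  row 0 [0000]: F1=0 F2=0 -> F1&~F2 -> 0
  row 1 [0001]: F1=0 F2=1 -> F1&~F2 -> 0
  row 2 [0010]: F1=0 F2=0 -> F1&~F2 -> 0
  row 3 [0011]: F1=0 F2=1 -> F1&~F2 -> 0
  row 4 [0100]: F1=0 F2=0 -> F1&~F2 -> 0
  row 5 [0101]: F1=0 F2=0 -> F1&~F2 -> 0
  row 6 [0110]: F1=0 F2=0 -> F1&~F2 -> 0
  row 7 [0111]: F1=0 F2=0 -> F1&~F2 -> 0
  row 8 [1000]: F1=0 F2=0 -> F1&~F2 -> 0
  row 9 [1001]: F1=0 F2=0 -> F1&~F2 -> 0
  row 10 [1010]: F1=0 F2=0 -> F1&~F2 -> 0
  row 11 [1011]: F1=0 F2=0 -> F1&~F2 -> 0
  row 12 [1100]: F1=0 F2=0 -> F1&~F2 -> 0
  row 13 [1101]: F1=0 F2=0 -> F1&~F2 -> 0
  row 14 [1110]: F1=0 F2=0 -> F1&~F2 -> 0
  row 15 [1111]: F1=0 F2=0 -> F1&~F2 -> 0
Full result column, 4 rows per line (u,v fixed per line; w,z runs 00..11 left to right):
  rows 0-3 [u,v=00]: 0000  = hex 0
  rows 4-7 [u,v=01]: 0000  = hex 0
  rows 8-11 [u,v=10]: 0000  = hex 0
  rows 12-15 [u,v=11]: 0000  = hex 0
Counterexample vector (row 0 .. row 15) = 0000000000000000
Output column grouped in 4s = 0000 0000 0000 0000 = 0x0000
Convert to decimal digit by digit (value = value*16 + digit):
  0 -> 0
  0*16 + 0 = 0
  0*16 + 0 = 0
  0*16 + 0 = 0
Decimal = 0

0


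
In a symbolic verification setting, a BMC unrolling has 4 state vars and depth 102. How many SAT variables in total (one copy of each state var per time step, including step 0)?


BMC unrolls to depth k, creating one copy of each state var for steps 0..k.
Step count = 102 + 1 = 103 (steps 0 through 102)
Vars per step = 4
Total = 4 * 103 = 412

412


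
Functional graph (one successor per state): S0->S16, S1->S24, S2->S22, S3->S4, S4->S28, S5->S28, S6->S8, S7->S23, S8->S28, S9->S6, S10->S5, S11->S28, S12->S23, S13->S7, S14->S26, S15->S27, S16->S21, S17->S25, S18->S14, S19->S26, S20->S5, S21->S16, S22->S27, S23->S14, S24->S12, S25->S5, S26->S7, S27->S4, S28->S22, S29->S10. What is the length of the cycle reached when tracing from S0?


Trace from S0 until a state repeats:
  S0 -> S16 -> S21 -> S16
S16 first seen at step 1, revisited at step 3.
Cycle length = 3 - 1 = 2

2


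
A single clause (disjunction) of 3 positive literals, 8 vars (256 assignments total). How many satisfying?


Step 1: Total=2^8=256
Step 2: Unsat when all 3 false: 2^5=32
Step 3: Sat=256-32=224

224


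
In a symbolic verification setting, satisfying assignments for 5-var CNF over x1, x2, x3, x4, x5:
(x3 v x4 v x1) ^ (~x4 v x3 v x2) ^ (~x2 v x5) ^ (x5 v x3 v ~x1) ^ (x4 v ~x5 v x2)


CNF with 5 clauses over 5 vars (32 assignments).
An assignment satisfies CNF iff every clause has >=1 true literal.
Check each row (bits = x1,x2,x3,x4,x5; clause T/F shown):
  row 0 [00000]: clauses=FTTTT -> 0
  row 1 [00001]: clauses=FTTTF -> 0
  row 2 [00010]: clauses=TFTTT -> 0
  row 3 [00011]: clauses=TFTTT -> 0
  row 4 [00100]: clauses=TTTTT -> 1
  row 5 [00101]: clauses=TTTTF -> 0
  row 6 [00110]: clauses=TTTTT -> 1
  row 7 [00111]: clauses=TTTTT -> 1
  row 8 [01000]: clauses=FTFTT -> 0
  row 9 [01001]: clauses=FTTTT -> 0
  row 10 [01010]: clauses=TTFTT -> 0
  row 11 [01011]: clauses=TTTTT -> 1
  row 12 [01100]: clauses=TTFTT -> 0
  row 13 [01101]: clauses=TTTTT -> 1
  row 14 [01110]: clauses=TTFTT -> 0
  row 15 [01111]: clauses=TTTTT -> 1
  row 16 [10000]: clauses=TTTFT -> 0
  row 17 [10001]: clauses=TTTTF -> 0
  row 18 [10010]: clauses=TFTFT -> 0
  row 19 [10011]: clauses=TFTTT -> 0
  row 20 [10100]: clauses=TTTTT -> 1
  row 21 [10101]: clauses=TTTTF -> 0
  row 22 [10110]: clauses=TTTTT -> 1
  row 23 [10111]: clauses=TTTTT -> 1
  row 24 [11000]: clauses=TTFFT -> 0
  row 25 [11001]: clauses=TTTTT -> 1
  row 26 [11010]: clauses=TTFFT -> 0
  row 27 [11011]: clauses=TTTTT -> 1
  row 28 [11100]: clauses=TTFTT -> 0
  row 29 [11101]: clauses=TTTTT -> 1
  row 30 [11110]: clauses=TTFTT -> 0
  row 31 [11111]: clauses=TTTTT -> 1
Full result column, 8 rows per line (x1,x2 fixed per line; x3,x4,x5 runs 000..111 left to right):
  rows 0-7 [x1,x2=00]: 00001011  (ones: 3)
  rows 8-15 [x1,x2=01]: 00010101  (ones: 3)
  rows 16-23 [x1,x2=10]: 00001011  (ones: 3)
  rows 24-31 [x1,x2=11]: 01010101  (ones: 4)
Satisfying assignments = 3+3+3+4 = 13

13


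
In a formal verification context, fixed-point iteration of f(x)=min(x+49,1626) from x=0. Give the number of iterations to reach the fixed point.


Step 1: x=0, cap=1626, increment=49
Step 2: x grows by 49 each step until capped at 1626; fixed point is x=1626
Step 3: iterations = ceil(1626/49) = 34

34


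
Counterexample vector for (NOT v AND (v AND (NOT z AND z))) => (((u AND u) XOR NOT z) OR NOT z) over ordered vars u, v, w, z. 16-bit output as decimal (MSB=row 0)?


F1 = (NOT v AND (v AND (NOT z AND z)))
F2 = (((u AND u) XOR NOT z) OR NOT z)
Counterexample to F1=>F2 is where F1=1 and F2=0.
Evaluate each row (bits = u,v,w,z, MSB first):
  row 0 [0000]: F1=0 F2=1 -> F1&~F2 -> 0
  row 1 [0001]: F1=0 F2=0 -> F1&~F2 -> 0
  row 2 [0010]: F1=0 F2=1 -> F1&~F2 -> 0
  row 3 [0011]: F1=0 F2=0 -> F1&~F2 -> 0
  row 4 [0100]: F1=0 F2=1 -> F1&~F2 -> 0
  row 5 [0101]: F1=0 F2=0 -> F1&~F2 -> 0
  row 6 [0110]: F1=0 F2=1 -> F1&~F2 -> 0
  row 7 [0111]: F1=0 F2=0 -> F1&~F2 -> 0
  row 8 [1000]: F1=0 F2=1 -> F1&~F2 -> 0
  row 9 [1001]: F1=0 F2=1 -> F1&~F2 -> 0
  row 10 [1010]: F1=0 F2=1 -> F1&~F2 -> 0
  row 11 [1011]: F1=0 F2=1 -> F1&~F2 -> 0
  row 12 [1100]: F1=0 F2=1 -> F1&~F2 -> 0
  row 13 [1101]: F1=0 F2=1 -> F1&~F2 -> 0
  row 14 [1110]: F1=0 F2=1 -> F1&~F2 -> 0
  row 15 [1111]: F1=0 F2=1 -> F1&~F2 -> 0
Full result column, 4 rows per line (u,v fixed per line; w,z runs 00..11 left to right):
  rows 0-3 [u,v=00]: 0000  = hex 0
  rows 4-7 [u,v=01]: 0000  = hex 0
  rows 8-11 [u,v=10]: 0000  = hex 0
  rows 12-15 [u,v=11]: 0000  = hex 0
Counterexample vector (row 0 .. row 15) = 0000000000000000
Output column grouped in 4s = 0000 0000 0000 0000 = 0x0000
Convert to decimal digit by digit (value = value*16 + digit):
  0 -> 0
  0*16 + 0 = 0
  0*16 + 0 = 0
  0*16 + 0 = 0
Decimal = 0

0


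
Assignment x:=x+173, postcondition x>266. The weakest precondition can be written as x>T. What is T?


Formula: wp(x:=E, P) = P[E/x] (substitute E for x in postcondition)
Step 1: Postcondition: x>266
Step 2: Substitute x+173 for x: x+173>266
Step 3: Solve for x: x > 266-173 = 93

93


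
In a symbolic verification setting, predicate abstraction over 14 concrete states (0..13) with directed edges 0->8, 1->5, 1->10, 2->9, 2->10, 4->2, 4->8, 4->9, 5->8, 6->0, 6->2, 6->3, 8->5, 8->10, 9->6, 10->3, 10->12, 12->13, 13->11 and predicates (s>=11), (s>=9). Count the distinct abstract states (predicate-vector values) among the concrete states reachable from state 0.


BFS from 0:
Concrete reachable: {0, 3, 5, 8, 10, 11, 12, 13}
Abstract via predicates (s>=11), (s>=9):
  (0,0) <- {0, 3, 5, 8}
  (0,1) <- {10}
  (1,1) <- {11, 12, 13}
Distinct abstract states = 3

3


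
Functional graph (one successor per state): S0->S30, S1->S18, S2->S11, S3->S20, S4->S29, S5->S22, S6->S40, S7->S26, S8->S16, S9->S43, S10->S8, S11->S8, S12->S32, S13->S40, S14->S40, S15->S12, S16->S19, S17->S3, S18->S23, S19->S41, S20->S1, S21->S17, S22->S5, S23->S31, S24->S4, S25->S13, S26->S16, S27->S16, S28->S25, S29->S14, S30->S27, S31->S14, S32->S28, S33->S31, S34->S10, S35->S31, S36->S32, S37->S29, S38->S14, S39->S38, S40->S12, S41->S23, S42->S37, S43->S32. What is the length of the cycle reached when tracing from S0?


Trace from S0 until a state repeats:
  S0 -> S30 -> S27 -> S16 -> S19 -> S41 -> S23 -> S31 -> S14 -> S40 -> S12 -> S32 -> S28 -> S25 -> S13 -> S40
S40 first seen at step 9, revisited at step 15.
Cycle length = 15 - 9 = 6

6


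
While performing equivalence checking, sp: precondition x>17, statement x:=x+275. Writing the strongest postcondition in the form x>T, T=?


Formula: sp(P, x:=E) = exists old_x. (x = E[old_x/x]) AND P[old_x/x] (old_x is the value of x before the assignment; eliminate old_x by solving x = E[old_x/x] for old_x)
Step 1: Precondition P: x>17, i.e. old_x > 17
Step 2: Assignment gives x = old_x + 275, so old_x = x - 275
Step 3: Substitute into P: x - 275 > 17
Step 4: Simplify: x > 17+275 = 292

292


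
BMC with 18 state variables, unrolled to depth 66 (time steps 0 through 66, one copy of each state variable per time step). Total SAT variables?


BMC unrolls to depth k, creating one copy of each state var for steps 0..k.
Step count = 66 + 1 = 67 (steps 0 through 66)
Vars per step = 18
Total = 18 * 67 = 1206

1206


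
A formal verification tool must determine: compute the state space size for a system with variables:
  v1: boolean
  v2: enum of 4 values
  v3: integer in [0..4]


State space = product of domain sizes of all variables.
Domain sizes:
  v1 (boolean): 2
  v2 (enum of 4 values): 4
  v3 (integer in [0..4]): 5
Product = 2 * 4 * 5 = 40

40


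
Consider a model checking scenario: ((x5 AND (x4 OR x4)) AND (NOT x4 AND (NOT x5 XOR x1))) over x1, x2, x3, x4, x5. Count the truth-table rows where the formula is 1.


Formula: ((x5 AND (x4 OR x4)) AND (NOT x4 AND (NOT x5 XOR x1))) over 5 vars (32 rows)
Evaluate each row (x1, x2, x3, x4, x5 as bits, MSB first):
  row 0 [00000]: ((0 AND (0 OR 0)) AND (NOT 0 AND (NOT 0 XOR 0))) -> 0
  row 1 [00001]: ((1 AND (0 OR 0)) AND (NOT 0 AND (NOT 1 XOR 0))) -> 0
  row 2 [00010]: ((0 AND (1 OR 1)) AND (NOT 1 AND (NOT 0 XOR 0))) -> 0
  row 3 [00011]: ((1 AND (1 OR 1)) AND (NOT 1 AND (NOT 1 XOR 0))) -> 0
  row 4 [00100]: ((0 AND (0 OR 0)) AND (NOT 0 AND (NOT 0 XOR 0))) -> 0
  row 5 [00101]: ((1 AND (0 OR 0)) AND (NOT 0 AND (NOT 1 XOR 0))) -> 0
  row 6 [00110]: ((0 AND (1 OR 1)) AND (NOT 1 AND (NOT 0 XOR 0))) -> 0
  row 7 [00111]: ((1 AND (1 OR 1)) AND (NOT 1 AND (NOT 1 XOR 0))) -> 0
  row 8 [01000]: ((0 AND (0 OR 0)) AND (NOT 0 AND (NOT 0 XOR 0))) -> 0
  row 9 [01001]: ((1 AND (0 OR 0)) AND (NOT 0 AND (NOT 1 XOR 0))) -> 0
  row 10 [01010]: ((0 AND (1 OR 1)) AND (NOT 1 AND (NOT 0 XOR 0))) -> 0
  row 11 [01011]: ((1 AND (1 OR 1)) AND (NOT 1 AND (NOT 1 XOR 0))) -> 0
  row 12 [01100]: ((0 AND (0 OR 0)) AND (NOT 0 AND (NOT 0 XOR 0))) -> 0
  row 13 [01101]: ((1 AND (0 OR 0)) AND (NOT 0 AND (NOT 1 XOR 0))) -> 0
  row 14 [01110]: ((0 AND (1 OR 1)) AND (NOT 1 AND (NOT 0 XOR 0))) -> 0
  row 15 [01111]: ((1 AND (1 OR 1)) AND (NOT 1 AND (NOT 1 XOR 0))) -> 0
  row 16 [10000]: ((0 AND (0 OR 0)) AND (NOT 0 AND (NOT 0 XOR 1))) -> 0
  row 17 [10001]: ((1 AND (0 OR 0)) AND (NOT 0 AND (NOT 1 XOR 1))) -> 0
  row 18 [10010]: ((0 AND (1 OR 1)) AND (NOT 1 AND (NOT 0 XOR 1))) -> 0
  row 19 [10011]: ((1 AND (1 OR 1)) AND (NOT 1 AND (NOT 1 XOR 1))) -> 0
  row 20 [10100]: ((0 AND (0 OR 0)) AND (NOT 0 AND (NOT 0 XOR 1))) -> 0
  row 21 [10101]: ((1 AND (0 OR 0)) AND (NOT 0 AND (NOT 1 XOR 1))) -> 0
  row 22 [10110]: ((0 AND (1 OR 1)) AND (NOT 1 AND (NOT 0 XOR 1))) -> 0
  row 23 [10111]: ((1 AND (1 OR 1)) AND (NOT 1 AND (NOT 1 XOR 1))) -> 0
  row 24 [11000]: ((0 AND (0 OR 0)) AND (NOT 0 AND (NOT 0 XOR 1))) -> 0
  row 25 [11001]: ((1 AND (0 OR 0)) AND (NOT 0 AND (NOT 1 XOR 1))) -> 0
  row 26 [11010]: ((0 AND (1 OR 1)) AND (NOT 1 AND (NOT 0 XOR 1))) -> 0
  row 27 [11011]: ((1 AND (1 OR 1)) AND (NOT 1 AND (NOT 1 XOR 1))) -> 0
  row 28 [11100]: ((0 AND (0 OR 0)) AND (NOT 0 AND (NOT 0 XOR 1))) -> 0
  row 29 [11101]: ((1 AND (0 OR 0)) AND (NOT 0 AND (NOT 1 XOR 1))) -> 0
  row 30 [11110]: ((0 AND (1 OR 1)) AND (NOT 1 AND (NOT 0 XOR 1))) -> 0
  row 31 [11111]: ((1 AND (1 OR 1)) AND (NOT 1 AND (NOT 1 XOR 1))) -> 0
Full result column, 8 rows per line (x1,x2 fixed per line; x3,x4,x5 runs 000..111 left to right):
  rows 0-7 [x1,x2=00]: 00000000  (ones: 0)
  rows 8-15 [x1,x2=01]: 00000000  (ones: 0)
  rows 16-23 [x1,x2=10]: 00000000  (ones: 0)
  rows 24-31 [x1,x2=11]: 00000000  (ones: 0)
Count of 1-rows = 0+0+0+0 = 0

0


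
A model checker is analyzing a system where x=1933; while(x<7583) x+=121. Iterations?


Step 1: x goes from 1933 toward 7583 by 121; the body runs while x<7583, so iterations = ceil((bound-start)/step)
Step 2: Distance=5650
Step 3: ceil(5650/121)=47

47


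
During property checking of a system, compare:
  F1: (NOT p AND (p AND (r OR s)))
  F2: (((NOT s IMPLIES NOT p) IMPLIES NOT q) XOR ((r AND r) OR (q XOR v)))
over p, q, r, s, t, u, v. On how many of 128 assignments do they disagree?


F1 = (NOT p AND (p AND (r OR s)))
F2 = (((NOT s IMPLIES NOT p) IMPLIES NOT q) XOR ((r AND r) OR (q XOR v)))
Evaluate both on each of 128 rows (bits = p,q,r,s,t,u,v):
  row 0 [0000000]: F1=0 F2=1 (differ) -> 1
  row 1 [0000001]: F1=0 F2=0 -> 0
  row 2 [0000010]: F1=0 F2=1 (differ) -> 1
  row 3 [0000011]: F1=0 F2=0 -> 0
  row 4 [0000100]: F1=0 F2=1 (differ) -> 1
  (every remaining row is evaluated the same way; all 128 results are listed next)
Full result column, 8 rows per line (p,q,r,s fixed per line; t,u,v runs 000..111 left to right):
  rows 0-7 [p,q,r,s=0000]: 10101010  (ones: 4)
  rows 8-15 [p,q,r,s=0001]: 10101010  (ones: 4)
  rows 16-23 [p,q,r,s=0010]: 00000000  (ones: 0)
  rows 24-31 [p,q,r,s=0011]: 00000000  (ones: 0)
  rows 32-39 [p,q,r,s=0100]: 10101010  (ones: 4)
  rows 40-47 [p,q,r,s=0101]: 10101010  (ones: 4)
  rows 48-55 [p,q,r,s=0110]: 11111111  (ones: 8)
  rows 56-63 [p,q,r,s=0111]: 11111111  (ones: 8)
  rows 64-71 [p,q,r,s=1000]: 10101010  (ones: 4)
  rows 72-79 [p,q,r,s=1001]: 10101010  (ones: 4)
  rows 80-87 [p,q,r,s=1010]: 00000000  (ones: 0)
  rows 88-95 [p,q,r,s=1011]: 00000000  (ones: 0)
  rows 96-103 [p,q,r,s=1100]: 01010101  (ones: 4)
  rows 104-111 [p,q,r,s=1101]: 10101010  (ones: 4)
  rows 112-119 [p,q,r,s=1110]: 00000000  (ones: 0)
  rows 120-127 [p,q,r,s=1111]: 11111111  (ones: 8)
Disagreements = 4+4+0+0+4+4+8+8+4+4+0+0+4+4+0+8 = 56

56


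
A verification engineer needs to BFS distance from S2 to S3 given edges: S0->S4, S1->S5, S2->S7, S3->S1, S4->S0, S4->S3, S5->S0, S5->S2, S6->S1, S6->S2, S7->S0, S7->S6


BFS layer-by-layer from S2:
  dist 0: {S2}
  dist 1: {S7}
  dist 2: {S0, S6}
  dist 3: {S1, S4}
  dist 4: {S3, S5}
  -> S3 reached at distance 4
Shortest path length = 4

4


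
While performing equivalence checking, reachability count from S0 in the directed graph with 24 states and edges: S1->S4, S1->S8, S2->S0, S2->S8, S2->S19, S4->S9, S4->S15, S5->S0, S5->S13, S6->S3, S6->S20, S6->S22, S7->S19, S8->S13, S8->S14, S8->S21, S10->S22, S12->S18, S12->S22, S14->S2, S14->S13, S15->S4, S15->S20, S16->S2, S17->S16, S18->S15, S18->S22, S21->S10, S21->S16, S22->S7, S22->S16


BFS from S0:
  layer 0: {S0}
Reachable set: {S0}
Count = 1

1


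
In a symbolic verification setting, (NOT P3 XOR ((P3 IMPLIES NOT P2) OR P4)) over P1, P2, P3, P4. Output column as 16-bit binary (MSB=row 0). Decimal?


Formula: (NOT P3 XOR ((P3 IMPLIES NOT P2) OR P4)) over P1, P2, P3, P4 (16 rows)
Evaluate each row (bits = P1,P2,P3,P4, MSB first):
  row 0 [0000]: (NOT 0 XOR ((0 IMPLIES NOT 0) OR 0)) -> 0
  row 1 [0001]: (NOT 0 XOR ((0 IMPLIES NOT 0) OR 1)) -> 0
  row 2 [0010]: (NOT 1 XOR ((1 IMPLIES NOT 0) OR 0)) -> 1
  row 3 [0011]: (NOT 1 XOR ((1 IMPLIES NOT 0) OR 1)) -> 1
  row 4 [0100]: (NOT 0 XOR ((0 IMPLIES NOT 1) OR 0)) -> 0
  row 5 [0101]: (NOT 0 XOR ((0 IMPLIES NOT 1) OR 1)) -> 0
  row 6 [0110]: (NOT 1 XOR ((1 IMPLIES NOT 1) OR 0)) -> 0
  row 7 [0111]: (NOT 1 XOR ((1 IMPLIES NOT 1) OR 1)) -> 1
  row 8 [1000]: (NOT 0 XOR ((0 IMPLIES NOT 0) OR 0)) -> 0
  row 9 [1001]: (NOT 0 XOR ((0 IMPLIES NOT 0) OR 1)) -> 0
  row 10 [1010]: (NOT 1 XOR ((1 IMPLIES NOT 0) OR 0)) -> 1
  row 11 [1011]: (NOT 1 XOR ((1 IMPLIES NOT 0) OR 1)) -> 1
  row 12 [1100]: (NOT 0 XOR ((0 IMPLIES NOT 1) OR 0)) -> 0
  row 13 [1101]: (NOT 0 XOR ((0 IMPLIES NOT 1) OR 1)) -> 0
  row 14 [1110]: (NOT 1 XOR ((1 IMPLIES NOT 1) OR 0)) -> 0
  row 15 [1111]: (NOT 1 XOR ((1 IMPLIES NOT 1) OR 1)) -> 1
Full result column, 4 rows per line (P1,P2 fixed per line; P3,P4 runs 00..11 left to right):
  rows 0-3 [P1,P2=00]: 0011  = hex 3
  rows 4-7 [P1,P2=01]: 0001  = hex 1
  rows 8-11 [P1,P2=10]: 0011  = hex 3
  rows 12-15 [P1,P2=11]: 0001  = hex 1
Output column (row 0 .. row 15) = 0011000100110001
Output column grouped in 4s = 0011 0001 0011 0001 = 0x3131
Convert to decimal digit by digit (value = value*16 + digit):
  3 -> 3
  3*16 + 1 = 49
  49*16 + 3 = 787
  787*16 + 1 = 12593
Decimal = 12593

12593


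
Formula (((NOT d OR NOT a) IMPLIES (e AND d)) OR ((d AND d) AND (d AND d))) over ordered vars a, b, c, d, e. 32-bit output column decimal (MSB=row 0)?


Formula: (((NOT d OR NOT a) IMPLIES (e AND d)) OR ((d AND d) AND (d AND d))) over a, b, c, d, e (32 rows)
Evaluate each row (bits = a,b,c,d,e, MSB first):
  row 0 [00000]: (((NOT 0 OR NOT 0) IMPLIES (0 AND 0)) OR ((0 AND 0) AND (0 AND 0))) -> 0
  row 1 [00001]: (((NOT 0 OR NOT 0) IMPLIES (1 AND 0)) OR ((0 AND 0) AND (0 AND 0))) -> 0
  row 2 [00010]: (((NOT 1 OR NOT 0) IMPLIES (0 AND 1)) OR ((1 AND 1) AND (1 AND 1))) -> 1
  row 3 [00011]: (((NOT 1 OR NOT 0) IMPLIES (1 AND 1)) OR ((1 AND 1) AND (1 AND 1))) -> 1
  row 4 [00100]: (((NOT 0 OR NOT 0) IMPLIES (0 AND 0)) OR ((0 AND 0) AND (0 AND 0))) -> 0
  row 5 [00101]: (((NOT 0 OR NOT 0) IMPLIES (1 AND 0)) OR ((0 AND 0) AND (0 AND 0))) -> 0
  row 6 [00110]: (((NOT 1 OR NOT 0) IMPLIES (0 AND 1)) OR ((1 AND 1) AND (1 AND 1))) -> 1
  row 7 [00111]: (((NOT 1 OR NOT 0) IMPLIES (1 AND 1)) OR ((1 AND 1) AND (1 AND 1))) -> 1
  row 8 [01000]: (((NOT 0 OR NOT 0) IMPLIES (0 AND 0)) OR ((0 AND 0) AND (0 AND 0))) -> 0
  row 9 [01001]: (((NOT 0 OR NOT 0) IMPLIES (1 AND 0)) OR ((0 AND 0) AND (0 AND 0))) -> 0
  row 10 [01010]: (((NOT 1 OR NOT 0) IMPLIES (0 AND 1)) OR ((1 AND 1) AND (1 AND 1))) -> 1
  row 11 [01011]: (((NOT 1 OR NOT 0) IMPLIES (1 AND 1)) OR ((1 AND 1) AND (1 AND 1))) -> 1
  row 12 [01100]: (((NOT 0 OR NOT 0) IMPLIES (0 AND 0)) OR ((0 AND 0) AND (0 AND 0))) -> 0
  row 13 [01101]: (((NOT 0 OR NOT 0) IMPLIES (1 AND 0)) OR ((0 AND 0) AND (0 AND 0))) -> 0
  row 14 [01110]: (((NOT 1 OR NOT 0) IMPLIES (0 AND 1)) OR ((1 AND 1) AND (1 AND 1))) -> 1
  row 15 [01111]: (((NOT 1 OR NOT 0) IMPLIES (1 AND 1)) OR ((1 AND 1) AND (1 AND 1))) -> 1
  row 16 [10000]: (((NOT 0 OR NOT 1) IMPLIES (0 AND 0)) OR ((0 AND 0) AND (0 AND 0))) -> 0
  row 17 [10001]: (((NOT 0 OR NOT 1) IMPLIES (1 AND 0)) OR ((0 AND 0) AND (0 AND 0))) -> 0
  row 18 [10010]: (((NOT 1 OR NOT 1) IMPLIES (0 AND 1)) OR ((1 AND 1) AND (1 AND 1))) -> 1
  row 19 [10011]: (((NOT 1 OR NOT 1) IMPLIES (1 AND 1)) OR ((1 AND 1) AND (1 AND 1))) -> 1
  row 20 [10100]: (((NOT 0 OR NOT 1) IMPLIES (0 AND 0)) OR ((0 AND 0) AND (0 AND 0))) -> 0
  row 21 [10101]: (((NOT 0 OR NOT 1) IMPLIES (1 AND 0)) OR ((0 AND 0) AND (0 AND 0))) -> 0
  row 22 [10110]: (((NOT 1 OR NOT 1) IMPLIES (0 AND 1)) OR ((1 AND 1) AND (1 AND 1))) -> 1
  row 23 [10111]: (((NOT 1 OR NOT 1) IMPLIES (1 AND 1)) OR ((1 AND 1) AND (1 AND 1))) -> 1
  row 24 [11000]: (((NOT 0 OR NOT 1) IMPLIES (0 AND 0)) OR ((0 AND 0) AND (0 AND 0))) -> 0
  row 25 [11001]: (((NOT 0 OR NOT 1) IMPLIES (1 AND 0)) OR ((0 AND 0) AND (0 AND 0))) -> 0
  row 26 [11010]: (((NOT 1 OR NOT 1) IMPLIES (0 AND 1)) OR ((1 AND 1) AND (1 AND 1))) -> 1
  row 27 [11011]: (((NOT 1 OR NOT 1) IMPLIES (1 AND 1)) OR ((1 AND 1) AND (1 AND 1))) -> 1
  row 28 [11100]: (((NOT 0 OR NOT 1) IMPLIES (0 AND 0)) OR ((0 AND 0) AND (0 AND 0))) -> 0
  row 29 [11101]: (((NOT 0 OR NOT 1) IMPLIES (1 AND 0)) OR ((0 AND 0) AND (0 AND 0))) -> 0
  row 30 [11110]: (((NOT 1 OR NOT 1) IMPLIES (0 AND 1)) OR ((1 AND 1) AND (1 AND 1))) -> 1
  row 31 [11111]: (((NOT 1 OR NOT 1) IMPLIES (1 AND 1)) OR ((1 AND 1) AND (1 AND 1))) -> 1
Full result column, 4 rows per line (a,b,c fixed per line; d,e runs 00..11 left to right):
  rows 0-3 [a,b,c=000]: 0011  = hex 3
  rows 4-7 [a,b,c=001]: 0011  = hex 3
  rows 8-11 [a,b,c=010]: 0011  = hex 3
  rows 12-15 [a,b,c=011]: 0011  = hex 3
  rows 16-19 [a,b,c=100]: 0011  = hex 3
  rows 20-23 [a,b,c=101]: 0011  = hex 3
  rows 24-27 [a,b,c=110]: 0011  = hex 3
  rows 28-31 [a,b,c=111]: 0011  = hex 3
Output column (row 0 .. row 31) = 00110011001100110011001100110011
Output column grouped in 4s = 0011 0011 0011 0011 0011 0011 0011 0011 = 0x33333333
Convert to decimal digit by digit (value = value*16 + digit):
  3 -> 3
  3*16 + 3 = 51
  51*16 + 3 = 819
  819*16 + 3 = 13107
  13107*16 + 3 = 209715
  209715*16 + 3 = 3355443
  3355443*16 + 3 = 53687091
  53687091*16 + 3 = 858993459
Decimal = 858993459

858993459


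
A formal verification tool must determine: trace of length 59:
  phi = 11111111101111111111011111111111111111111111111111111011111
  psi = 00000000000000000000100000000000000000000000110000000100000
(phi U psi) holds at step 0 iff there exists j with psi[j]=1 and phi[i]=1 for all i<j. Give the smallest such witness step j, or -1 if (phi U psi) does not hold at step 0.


(phi U psi) at 0: need smallest j with psi[j]=1 and phi[i]=1 for all i in [0,j).
Scan from step 0:
  step 0: phi=1, psi=0 -> continue
  step 1: phi=1, psi=0 -> continue
  step 2: phi=1, psi=0 -> continue
  step 3: phi=1, psi=0 -> continue
  step 9: phi=0 -> phi-prefix broken from here
  step 20: psi=1 but phi already failed -> not a witness
  step 44: psi=1 but phi already failed -> not a witness
  step 45: psi=1 but phi already failed -> not a witness
  step 53: psi=1 but phi already failed -> not a witness
  end of trace: no witness -> -1
Witness step = -1

-1


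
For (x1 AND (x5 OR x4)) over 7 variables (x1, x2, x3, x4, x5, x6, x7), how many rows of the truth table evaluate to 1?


Formula: (x1 AND (x5 OR x4)) over 7 vars (128 rows)
Evaluate each row (x1, x2, x3, x4, x5, x6, x7 as bits, MSB first):
  row 0 [0000000]: (0 AND (0 OR 0)) -> 0
  row 1 [0000001]: (0 AND (0 OR 0)) -> 0
  row 2 [0000010]: (0 AND (0 OR 0)) -> 0
  row 3 [0000011]: (0 AND (0 OR 0)) -> 0
  row 4 [0000100]: (0 AND (1 OR 0)) -> 0
  (every remaining row is evaluated the same way; all 128 results are listed next)
Full result column, 8 rows per line (x1,x2,x3,x4 fixed per line; x5,x6,x7 runs 000..111 left to right):
  rows 0-7 [x1,x2,x3,x4=0000]: 00000000  (ones: 0)
  rows 8-15 [x1,x2,x3,x4=0001]: 00000000  (ones: 0)
  rows 16-23 [x1,x2,x3,x4=0010]: 00000000  (ones: 0)
  rows 24-31 [x1,x2,x3,x4=0011]: 00000000  (ones: 0)
  rows 32-39 [x1,x2,x3,x4=0100]: 00000000  (ones: 0)
  rows 40-47 [x1,x2,x3,x4=0101]: 00000000  (ones: 0)
  rows 48-55 [x1,x2,x3,x4=0110]: 00000000  (ones: 0)
  rows 56-63 [x1,x2,x3,x4=0111]: 00000000  (ones: 0)
  rows 64-71 [x1,x2,x3,x4=1000]: 00001111  (ones: 4)
  rows 72-79 [x1,x2,x3,x4=1001]: 11111111  (ones: 8)
  rows 80-87 [x1,x2,x3,x4=1010]: 00001111  (ones: 4)
  rows 88-95 [x1,x2,x3,x4=1011]: 11111111  (ones: 8)
  rows 96-103 [x1,x2,x3,x4=1100]: 00001111  (ones: 4)
  rows 104-111 [x1,x2,x3,x4=1101]: 11111111  (ones: 8)
  rows 112-119 [x1,x2,x3,x4=1110]: 00001111  (ones: 4)
  rows 120-127 [x1,x2,x3,x4=1111]: 11111111  (ones: 8)
Count of 1-rows = 0+0+0+0+0+0+0+0+4+8+4+8+4+8+4+8 = 48

48


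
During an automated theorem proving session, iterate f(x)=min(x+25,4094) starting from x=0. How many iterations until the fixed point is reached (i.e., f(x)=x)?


Step 1: x=0, cap=4094, increment=25
Step 2: x grows by 25 each step until capped at 4094; fixed point is x=4094
Step 3: iterations = ceil(4094/25) = 164

164


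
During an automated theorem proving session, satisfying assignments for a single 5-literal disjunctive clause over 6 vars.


Step 1: Total=2^6=64
Step 2: Unsat when all 5 false: 2^1=2
Step 3: Sat=64-2=62

62


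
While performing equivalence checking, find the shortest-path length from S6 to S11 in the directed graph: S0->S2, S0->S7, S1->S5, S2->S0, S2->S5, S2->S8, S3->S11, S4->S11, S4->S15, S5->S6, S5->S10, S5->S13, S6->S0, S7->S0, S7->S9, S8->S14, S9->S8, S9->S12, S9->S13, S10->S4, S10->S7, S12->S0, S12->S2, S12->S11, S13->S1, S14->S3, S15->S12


BFS layer-by-layer from S6:
  dist 0: {S6}
  dist 1: {S0}
  dist 2: {S2, S7}
  dist 3: {S5, S8, S9}
  dist 4: {S10, S12, S13, S14}
  dist 5: {S1, S3, S4, S11}
  -> S11 reached at distance 5
Shortest path length = 5

5


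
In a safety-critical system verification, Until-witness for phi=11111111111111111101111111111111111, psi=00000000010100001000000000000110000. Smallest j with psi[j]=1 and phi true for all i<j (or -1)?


(phi U psi) at 0: need smallest j with psi[j]=1 and phi[i]=1 for all i in [0,j).
Scan from step 0:
  step 0: phi=1, psi=0 -> continue
  step 1: phi=1, psi=0 -> continue
  step 2: phi=1, psi=0 -> continue
  step 3: phi=1, psi=0 -> continue
  step 9: psi=1 and phi held for [0,9) -> witness found
Witness step = 9

9


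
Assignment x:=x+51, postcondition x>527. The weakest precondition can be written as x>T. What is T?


Formula: wp(x:=E, P) = P[E/x] (substitute E for x in postcondition)
Step 1: Postcondition: x>527
Step 2: Substitute x+51 for x: x+51>527
Step 3: Solve for x: x > 527-51 = 476

476


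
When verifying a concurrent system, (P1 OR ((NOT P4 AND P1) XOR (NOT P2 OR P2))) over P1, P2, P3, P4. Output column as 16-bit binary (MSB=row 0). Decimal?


Formula: (P1 OR ((NOT P4 AND P1) XOR (NOT P2 OR P2))) over P1, P2, P3, P4 (16 rows)
Evaluate each row (bits = P1,P2,P3,P4, MSB first):
  row 0 [0000]: (0 OR ((NOT 0 AND 0) XOR (NOT 0 OR 0))) -> 1
  row 1 [0001]: (0 OR ((NOT 1 AND 0) XOR (NOT 0 OR 0))) -> 1
  row 2 [0010]: (0 OR ((NOT 0 AND 0) XOR (NOT 0 OR 0))) -> 1
  row 3 [0011]: (0 OR ((NOT 1 AND 0) XOR (NOT 0 OR 0))) -> 1
  row 4 [0100]: (0 OR ((NOT 0 AND 0) XOR (NOT 1 OR 1))) -> 1
  row 5 [0101]: (0 OR ((NOT 1 AND 0) XOR (NOT 1 OR 1))) -> 1
  row 6 [0110]: (0 OR ((NOT 0 AND 0) XOR (NOT 1 OR 1))) -> 1
  row 7 [0111]: (0 OR ((NOT 1 AND 0) XOR (NOT 1 OR 1))) -> 1
  row 8 [1000]: (1 OR ((NOT 0 AND 1) XOR (NOT 0 OR 0))) -> 1
  row 9 [1001]: (1 OR ((NOT 1 AND 1) XOR (NOT 0 OR 0))) -> 1
  row 10 [1010]: (1 OR ((NOT 0 AND 1) XOR (NOT 0 OR 0))) -> 1
  row 11 [1011]: (1 OR ((NOT 1 AND 1) XOR (NOT 0 OR 0))) -> 1
  row 12 [1100]: (1 OR ((NOT 0 AND 1) XOR (NOT 1 OR 1))) -> 1
  row 13 [1101]: (1 OR ((NOT 1 AND 1) XOR (NOT 1 OR 1))) -> 1
  row 14 [1110]: (1 OR ((NOT 0 AND 1) XOR (NOT 1 OR 1))) -> 1
  row 15 [1111]: (1 OR ((NOT 1 AND 1) XOR (NOT 1 OR 1))) -> 1
Full result column, 4 rows per line (P1,P2 fixed per line; P3,P4 runs 00..11 left to right):
  rows 0-3 [P1,P2=00]: 1111  = hex F
  rows 4-7 [P1,P2=01]: 1111  = hex F
  rows 8-11 [P1,P2=10]: 1111  = hex F
  rows 12-15 [P1,P2=11]: 1111  = hex F
Output column (row 0 .. row 15) = 1111111111111111
Output column grouped in 4s = 1111 1111 1111 1111 = 0xFFFF
Convert to decimal digit by digit (value = value*16 + digit):
  F -> 15
  15*16 + 15 (F) = 255
  255*16 + 15 (F) = 4095
  4095*16 + 15 (F) = 65535
Decimal = 65535

65535
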